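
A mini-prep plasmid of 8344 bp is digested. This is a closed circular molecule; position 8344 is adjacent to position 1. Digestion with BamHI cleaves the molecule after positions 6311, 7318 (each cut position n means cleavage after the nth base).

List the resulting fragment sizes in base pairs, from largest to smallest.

7337, 1007 bp

Circular molecule, 2 cuts → 2 fragments:
  7318 − 6311 = 1007 bp
  wrap: 8344 − 7318 + 6311 = 7337 bp
Sorted largest to smallest: 7337, 1007 bp.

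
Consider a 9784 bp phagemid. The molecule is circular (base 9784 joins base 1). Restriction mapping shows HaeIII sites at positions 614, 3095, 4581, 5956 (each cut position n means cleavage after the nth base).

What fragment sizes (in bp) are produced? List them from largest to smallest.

Circular molecule, 4 cuts → 4 fragments:
  3095 − 614 = 2481 bp
  4581 − 3095 = 1486 bp
  5956 − 4581 = 1375 bp
  wrap: 9784 − 5956 + 614 = 4442 bp
Sorted largest to smallest: 4442, 2481, 1486, 1375 bp.

4442, 2481, 1486, 1375 bp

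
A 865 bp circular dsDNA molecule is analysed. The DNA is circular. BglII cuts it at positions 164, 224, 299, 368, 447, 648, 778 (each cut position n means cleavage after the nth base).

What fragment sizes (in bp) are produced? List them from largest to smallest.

Circular molecule, 7 cuts → 7 fragments:
  224 − 164 = 60 bp
  299 − 224 = 75 bp
  368 − 299 = 69 bp
  447 − 368 = 79 bp
  648 − 447 = 201 bp
  778 − 648 = 130 bp
  wrap: 865 − 778 + 164 = 251 bp
Sorted largest to smallest: 251, 201, 130, 79, 75, 69, 60 bp.

251, 201, 130, 79, 75, 69, 60 bp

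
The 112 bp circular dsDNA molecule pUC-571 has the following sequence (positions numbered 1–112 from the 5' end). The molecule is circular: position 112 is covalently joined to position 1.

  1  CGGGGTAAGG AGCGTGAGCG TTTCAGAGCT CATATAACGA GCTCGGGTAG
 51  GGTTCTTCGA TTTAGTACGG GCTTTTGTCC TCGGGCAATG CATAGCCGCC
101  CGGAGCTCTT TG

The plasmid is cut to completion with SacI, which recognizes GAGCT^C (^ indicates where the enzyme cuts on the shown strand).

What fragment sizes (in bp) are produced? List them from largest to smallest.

64, 35, 13 bp

SacI sites (GAGCTC) start at positions 26, 39, 103.
SacI cuts after base 5 of each site (before the last base), so after positions 30, 43, 107.
Circular molecule, 3 cuts → 3 fragments:
  31–43 → 13 bp
  44–107 → 64 bp
  108–112 then 1–30 → 5 + 30 = 35 bp
Sorted largest to smallest: 64, 35, 13 bp.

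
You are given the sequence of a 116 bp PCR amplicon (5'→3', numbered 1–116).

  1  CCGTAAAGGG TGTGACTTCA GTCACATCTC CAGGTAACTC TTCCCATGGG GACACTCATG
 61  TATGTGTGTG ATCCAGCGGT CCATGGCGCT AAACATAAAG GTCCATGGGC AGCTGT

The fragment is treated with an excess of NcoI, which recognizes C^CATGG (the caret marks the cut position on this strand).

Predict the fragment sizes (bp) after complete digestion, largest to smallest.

44, 37, 22, 13 bp

NcoI sites (CCATGG) start at positions 44, 81, 103.
NcoI cuts after the first base of each site, so after positions 44, 81, 103.
Linear molecule, 3 cuts → 4 fragments:
  1–44 → 44 bp
  45–81 → 37 bp
  82–103 → 22 bp
  104–116 → 13 bp
Sorted largest to smallest: 44, 37, 22, 13 bp.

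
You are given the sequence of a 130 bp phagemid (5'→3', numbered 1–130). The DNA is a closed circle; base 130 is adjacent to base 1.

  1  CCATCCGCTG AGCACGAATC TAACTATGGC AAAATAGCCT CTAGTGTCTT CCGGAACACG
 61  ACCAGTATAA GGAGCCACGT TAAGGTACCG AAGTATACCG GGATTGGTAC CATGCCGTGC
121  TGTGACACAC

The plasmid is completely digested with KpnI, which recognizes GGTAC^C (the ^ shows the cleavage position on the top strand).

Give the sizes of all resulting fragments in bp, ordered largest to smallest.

108, 22 bp

KpnI sites (GGTACC) start at positions 84, 106.
KpnI cuts after base 5 of each site (before the last base), so after positions 88, 110.
Circular molecule, 2 cuts → 2 fragments:
  89–110 → 22 bp
  111–130 then 1–88 → 20 + 88 = 108 bp
Sorted largest to smallest: 108, 22 bp.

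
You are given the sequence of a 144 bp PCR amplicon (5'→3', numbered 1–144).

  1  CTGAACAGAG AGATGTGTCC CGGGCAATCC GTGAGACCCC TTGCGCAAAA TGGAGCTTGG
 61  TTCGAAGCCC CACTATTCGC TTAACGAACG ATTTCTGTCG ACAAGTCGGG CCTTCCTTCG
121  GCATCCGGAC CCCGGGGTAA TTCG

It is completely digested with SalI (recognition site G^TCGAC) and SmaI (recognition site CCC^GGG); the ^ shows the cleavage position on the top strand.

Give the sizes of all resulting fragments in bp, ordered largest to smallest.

The SalI site (GTCGAC) starts at position 97.
SalI cuts after the first base of each site, so after position 97.
SmaI sites (CCCGGG) start at positions 19, 131.
SmaI cuts after base 3 of each site, so after positions 21, 133.
Combined cut positions: 21, 97, 133.
Linear molecule, 3 cuts → 4 fragments:
  1–21 → 21 bp
  22–97 → 76 bp
  98–133 → 36 bp
  134–144 → 11 bp
Sorted largest to smallest: 76, 36, 21, 11 bp.

76, 36, 21, 11 bp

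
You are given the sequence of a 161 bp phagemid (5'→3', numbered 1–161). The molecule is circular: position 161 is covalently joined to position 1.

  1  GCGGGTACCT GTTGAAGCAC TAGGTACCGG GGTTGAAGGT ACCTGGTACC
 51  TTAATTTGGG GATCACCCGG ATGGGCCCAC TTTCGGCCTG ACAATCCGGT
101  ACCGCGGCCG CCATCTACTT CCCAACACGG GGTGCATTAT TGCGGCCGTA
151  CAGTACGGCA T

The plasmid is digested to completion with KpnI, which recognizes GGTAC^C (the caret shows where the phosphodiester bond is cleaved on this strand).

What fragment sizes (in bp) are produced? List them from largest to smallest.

67, 53, 19, 15, 7 bp

KpnI sites (GGTACC) start at positions 4, 23, 38, 45, 98.
KpnI cuts after base 5 of each site (before the last base), so after positions 8, 27, 42, 49, 102.
Circular molecule, 5 cuts → 5 fragments:
  9–27 → 19 bp
  28–42 → 15 bp
  43–49 → 7 bp
  50–102 → 53 bp
  103–161 then 1–8 → 59 + 8 = 67 bp
Sorted largest to smallest: 67, 53, 19, 15, 7 bp.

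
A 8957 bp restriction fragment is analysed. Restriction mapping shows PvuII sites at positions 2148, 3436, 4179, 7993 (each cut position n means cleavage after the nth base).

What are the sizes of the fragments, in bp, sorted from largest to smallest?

3814, 2148, 1288, 964, 743 bp

Linear molecule, 4 cuts → 5 fragments:
  2148 − 0 = 2148 bp
  3436 − 2148 = 1288 bp
  4179 − 3436 = 743 bp
  7993 − 4179 = 3814 bp
  8957 − 7993 = 964 bp
Sorted largest to smallest: 3814, 2148, 1288, 964, 743 bp.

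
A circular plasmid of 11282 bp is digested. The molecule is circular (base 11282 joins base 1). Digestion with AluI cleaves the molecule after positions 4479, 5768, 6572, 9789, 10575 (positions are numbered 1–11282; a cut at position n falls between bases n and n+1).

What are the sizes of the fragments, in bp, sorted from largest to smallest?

5186, 3217, 1289, 804, 786 bp

Circular molecule, 5 cuts → 5 fragments:
  5768 − 4479 = 1289 bp
  6572 − 5768 = 804 bp
  9789 − 6572 = 3217 bp
  10575 − 9789 = 786 bp
  wrap: 11282 − 10575 + 4479 = 5186 bp
Sorted largest to smallest: 5186, 3217, 1289, 804, 786 bp.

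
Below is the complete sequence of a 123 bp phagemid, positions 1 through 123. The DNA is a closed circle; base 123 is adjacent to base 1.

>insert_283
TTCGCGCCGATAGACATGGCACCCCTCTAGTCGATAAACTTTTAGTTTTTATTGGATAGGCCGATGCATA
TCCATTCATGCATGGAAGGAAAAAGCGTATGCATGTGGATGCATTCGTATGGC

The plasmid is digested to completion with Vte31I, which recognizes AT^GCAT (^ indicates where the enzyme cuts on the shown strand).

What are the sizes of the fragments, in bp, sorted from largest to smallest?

78, 21, 14, 10 bp

Vte31I sites (ATGCAT) start at positions 64, 78, 99, 109.
Vte31I cuts after base 2 of each site, so after positions 65, 79, 100, 110.
Circular molecule, 4 cuts → 4 fragments:
  66–79 → 14 bp
  80–100 → 21 bp
  101–110 → 10 bp
  111–123 then 1–65 → 13 + 65 = 78 bp
Sorted largest to smallest: 78, 21, 14, 10 bp.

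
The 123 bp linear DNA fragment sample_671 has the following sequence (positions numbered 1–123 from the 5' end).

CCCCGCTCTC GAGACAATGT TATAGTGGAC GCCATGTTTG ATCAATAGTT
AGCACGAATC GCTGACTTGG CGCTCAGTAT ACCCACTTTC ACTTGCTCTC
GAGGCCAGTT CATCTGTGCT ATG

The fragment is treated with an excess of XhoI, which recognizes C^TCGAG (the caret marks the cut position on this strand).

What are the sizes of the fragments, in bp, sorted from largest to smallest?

90, 25, 8 bp

XhoI sites (CTCGAG) start at positions 8, 98.
XhoI cuts after the first base of each site, so after positions 8, 98.
Linear molecule, 2 cuts → 3 fragments:
  1–8 → 8 bp
  9–98 → 90 bp
  99–123 → 25 bp
Sorted largest to smallest: 90, 25, 8 bp.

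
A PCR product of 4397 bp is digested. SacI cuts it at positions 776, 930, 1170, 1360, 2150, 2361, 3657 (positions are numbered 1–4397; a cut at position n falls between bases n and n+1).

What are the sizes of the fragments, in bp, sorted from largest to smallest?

1296, 790, 776, 740, 240, 211, 190, 154 bp

Linear molecule, 7 cuts → 8 fragments:
  776 − 0 = 776 bp
  930 − 776 = 154 bp
  1170 − 930 = 240 bp
  1360 − 1170 = 190 bp
  2150 − 1360 = 790 bp
  2361 − 2150 = 211 bp
  3657 − 2361 = 1296 bp
  4397 − 3657 = 740 bp
Sorted largest to smallest: 1296, 790, 776, 740, 240, 211, 190, 154 bp.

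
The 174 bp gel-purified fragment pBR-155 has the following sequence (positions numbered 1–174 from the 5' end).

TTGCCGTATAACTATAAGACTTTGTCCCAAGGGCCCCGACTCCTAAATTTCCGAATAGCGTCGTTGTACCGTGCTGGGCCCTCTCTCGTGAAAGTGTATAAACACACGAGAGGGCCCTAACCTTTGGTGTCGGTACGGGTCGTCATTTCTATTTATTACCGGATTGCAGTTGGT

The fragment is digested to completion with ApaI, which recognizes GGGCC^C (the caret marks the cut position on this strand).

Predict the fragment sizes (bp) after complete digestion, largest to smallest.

ApaI sites (GGGCCC) start at positions 31, 76, 112.
ApaI cuts after base 5 of each site (before the last base), so after positions 35, 80, 116.
Linear molecule, 3 cuts → 4 fragments:
  1–35 → 35 bp
  36–80 → 45 bp
  81–116 → 36 bp
  117–174 → 58 bp
Sorted largest to smallest: 58, 45, 36, 35 bp.

58, 45, 36, 35 bp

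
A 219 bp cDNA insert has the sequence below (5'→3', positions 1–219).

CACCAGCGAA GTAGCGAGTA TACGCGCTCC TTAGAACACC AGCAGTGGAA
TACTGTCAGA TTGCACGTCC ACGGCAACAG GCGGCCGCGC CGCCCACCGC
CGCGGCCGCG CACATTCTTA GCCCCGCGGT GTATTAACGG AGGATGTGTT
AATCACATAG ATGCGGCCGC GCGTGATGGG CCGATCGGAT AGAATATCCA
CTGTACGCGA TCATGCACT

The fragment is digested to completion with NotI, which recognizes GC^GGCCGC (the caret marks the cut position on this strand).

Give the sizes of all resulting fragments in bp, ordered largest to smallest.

82, 61, 55, 21 bp

NotI sites (GCGGCCGC) start at positions 81, 102, 163.
NotI cuts after base 2 of each site, so after positions 82, 103, 164.
Linear molecule, 3 cuts → 4 fragments:
  1–82 → 82 bp
  83–103 → 21 bp
  104–164 → 61 bp
  165–219 → 55 bp
Sorted largest to smallest: 82, 61, 55, 21 bp.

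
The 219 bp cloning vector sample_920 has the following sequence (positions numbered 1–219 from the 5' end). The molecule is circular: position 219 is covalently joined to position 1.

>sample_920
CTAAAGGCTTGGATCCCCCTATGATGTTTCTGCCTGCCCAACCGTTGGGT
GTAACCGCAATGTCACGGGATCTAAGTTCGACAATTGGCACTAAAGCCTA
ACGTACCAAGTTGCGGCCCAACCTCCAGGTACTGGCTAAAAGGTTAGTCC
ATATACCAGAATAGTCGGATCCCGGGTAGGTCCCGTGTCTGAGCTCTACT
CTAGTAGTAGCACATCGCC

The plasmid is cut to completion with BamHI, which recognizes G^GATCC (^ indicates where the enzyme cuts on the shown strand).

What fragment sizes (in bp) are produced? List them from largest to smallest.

BamHI sites (GGATCC) start at positions 11, 167.
BamHI cuts after the first base of each site, so after positions 11, 167.
Circular molecule, 2 cuts → 2 fragments:
  12–167 → 156 bp
  168–219 then 1–11 → 52 + 11 = 63 bp
Sorted largest to smallest: 156, 63 bp.

156, 63 bp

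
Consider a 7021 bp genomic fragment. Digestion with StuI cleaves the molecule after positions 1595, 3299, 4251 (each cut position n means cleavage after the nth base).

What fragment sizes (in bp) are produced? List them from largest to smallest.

Linear molecule, 3 cuts → 4 fragments:
  1595 − 0 = 1595 bp
  3299 − 1595 = 1704 bp
  4251 − 3299 = 952 bp
  7021 − 4251 = 2770 bp
Sorted largest to smallest: 2770, 1704, 1595, 952 bp.

2770, 1704, 1595, 952 bp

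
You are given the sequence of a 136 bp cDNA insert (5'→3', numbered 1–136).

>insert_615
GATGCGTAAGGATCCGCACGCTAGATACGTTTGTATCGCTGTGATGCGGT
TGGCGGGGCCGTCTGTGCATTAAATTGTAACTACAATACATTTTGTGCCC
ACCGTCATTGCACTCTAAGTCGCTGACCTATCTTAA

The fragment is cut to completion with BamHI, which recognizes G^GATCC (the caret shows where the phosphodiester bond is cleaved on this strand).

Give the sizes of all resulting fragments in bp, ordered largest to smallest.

The BamHI site (GGATCC) starts at position 10.
BamHI cuts after the first base of each site, so after position 10.
Linear molecule, 1 cut → 2 fragments:
  1–10 → 10 bp
  11–136 → 126 bp
Sorted largest to smallest: 126, 10 bp.

126, 10 bp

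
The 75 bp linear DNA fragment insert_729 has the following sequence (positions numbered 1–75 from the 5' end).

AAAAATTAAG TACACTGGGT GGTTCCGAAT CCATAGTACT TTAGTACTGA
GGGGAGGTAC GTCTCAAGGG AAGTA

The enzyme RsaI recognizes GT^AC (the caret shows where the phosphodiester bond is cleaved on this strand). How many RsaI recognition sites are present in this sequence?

GTAC occurs starting at positions 10, 36, 44, 57.
RsaI cuts at 4 sites.

4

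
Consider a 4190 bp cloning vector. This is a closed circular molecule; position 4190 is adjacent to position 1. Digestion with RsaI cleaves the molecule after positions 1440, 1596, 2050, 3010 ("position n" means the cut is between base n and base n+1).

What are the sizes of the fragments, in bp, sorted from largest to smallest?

Circular molecule, 4 cuts → 4 fragments:
  1596 − 1440 = 156 bp
  2050 − 1596 = 454 bp
  3010 − 2050 = 960 bp
  wrap: 4190 − 3010 + 1440 = 2620 bp
Sorted largest to smallest: 2620, 960, 454, 156 bp.

2620, 960, 454, 156 bp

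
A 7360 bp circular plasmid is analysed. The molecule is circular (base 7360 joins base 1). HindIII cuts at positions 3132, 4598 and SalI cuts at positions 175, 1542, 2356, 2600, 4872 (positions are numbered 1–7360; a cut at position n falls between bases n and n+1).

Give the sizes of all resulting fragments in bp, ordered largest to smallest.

Combined cut positions (sorted): 175, 1542, 2356, 2600, 3132, 4598, 4872.
Circular molecule, 7 cuts → 7 fragments:
  1542 − 175 = 1367 bp
  2356 − 1542 = 814 bp
  2600 − 2356 = 244 bp
  3132 − 2600 = 532 bp
  4598 − 3132 = 1466 bp
  4872 − 4598 = 274 bp
  wrap: 7360 − 4872 + 175 = 2663 bp
Sorted largest to smallest: 2663, 1466, 1367, 814, 532, 274, 244 bp.

2663, 1466, 1367, 814, 532, 274, 244 bp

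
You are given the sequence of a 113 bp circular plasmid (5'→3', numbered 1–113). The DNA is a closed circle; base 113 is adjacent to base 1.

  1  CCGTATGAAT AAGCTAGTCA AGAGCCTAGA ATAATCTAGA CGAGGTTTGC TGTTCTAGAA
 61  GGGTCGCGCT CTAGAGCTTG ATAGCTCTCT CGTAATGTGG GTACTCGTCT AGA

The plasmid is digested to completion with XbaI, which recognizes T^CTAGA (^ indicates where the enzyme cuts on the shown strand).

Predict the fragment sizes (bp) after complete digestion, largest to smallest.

40, 38, 19, 16 bp

XbaI sites (TCTAGA) start at positions 35, 54, 70, 108.
XbaI cuts after the first base of each site, so after positions 35, 54, 70, 108.
Circular molecule, 4 cuts → 4 fragments:
  36–54 → 19 bp
  55–70 → 16 bp
  71–108 → 38 bp
  109–113 then 1–35 → 5 + 35 = 40 bp
Sorted largest to smallest: 40, 38, 19, 16 bp.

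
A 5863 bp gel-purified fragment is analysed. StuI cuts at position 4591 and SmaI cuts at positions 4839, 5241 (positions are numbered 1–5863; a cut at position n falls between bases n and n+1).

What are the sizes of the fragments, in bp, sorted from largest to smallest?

4591, 622, 402, 248 bp

Combined cut positions (sorted): 4591, 4839, 5241.
Linear molecule, 3 cuts → 4 fragments:
  4591 − 0 = 4591 bp
  4839 − 4591 = 248 bp
  5241 − 4839 = 402 bp
  5863 − 5241 = 622 bp
Sorted largest to smallest: 4591, 622, 402, 248 bp.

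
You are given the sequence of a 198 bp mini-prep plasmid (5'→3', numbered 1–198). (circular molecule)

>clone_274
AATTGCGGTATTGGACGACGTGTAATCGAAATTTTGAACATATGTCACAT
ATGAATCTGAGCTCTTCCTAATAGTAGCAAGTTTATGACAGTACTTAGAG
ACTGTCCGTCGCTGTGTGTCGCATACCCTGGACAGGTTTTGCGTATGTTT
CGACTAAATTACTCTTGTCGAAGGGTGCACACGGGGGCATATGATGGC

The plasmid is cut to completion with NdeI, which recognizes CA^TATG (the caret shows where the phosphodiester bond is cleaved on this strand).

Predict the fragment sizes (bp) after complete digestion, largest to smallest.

NdeI sites (CATATG) start at positions 39, 48, 188.
NdeI cuts after base 2 of each site, so after positions 40, 49, 189.
Circular molecule, 3 cuts → 3 fragments:
  41–49 → 9 bp
  50–189 → 140 bp
  190–198 then 1–40 → 9 + 40 = 49 bp
Sorted largest to smallest: 140, 49, 9 bp.

140, 49, 9 bp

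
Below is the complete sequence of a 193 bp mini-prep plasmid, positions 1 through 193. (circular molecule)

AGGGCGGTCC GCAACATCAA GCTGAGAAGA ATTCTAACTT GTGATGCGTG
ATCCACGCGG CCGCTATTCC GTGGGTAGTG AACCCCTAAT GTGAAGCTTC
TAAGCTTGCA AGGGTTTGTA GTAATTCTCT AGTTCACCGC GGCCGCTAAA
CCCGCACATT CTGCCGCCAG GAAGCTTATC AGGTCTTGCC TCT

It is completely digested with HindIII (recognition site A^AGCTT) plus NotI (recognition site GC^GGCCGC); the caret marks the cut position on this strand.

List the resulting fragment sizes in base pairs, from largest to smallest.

HindIII sites (AAGCTT) start at positions 94, 102, 172.
HindIII cuts after the first base of each site, so after positions 94, 102, 172.
NotI sites (GCGGCCGC) start at positions 57, 139.
NotI cuts after base 2 of each site, so after positions 58, 140.
Combined cut positions: 58, 94, 102, 140, 172.
Circular molecule, 5 cuts → 5 fragments:
  59–94 → 36 bp
  95–102 → 8 bp
  103–140 → 38 bp
  141–172 → 32 bp
  173–193 then 1–58 → 21 + 58 = 79 bp
Sorted largest to smallest: 79, 38, 36, 32, 8 bp.

79, 38, 36, 32, 8 bp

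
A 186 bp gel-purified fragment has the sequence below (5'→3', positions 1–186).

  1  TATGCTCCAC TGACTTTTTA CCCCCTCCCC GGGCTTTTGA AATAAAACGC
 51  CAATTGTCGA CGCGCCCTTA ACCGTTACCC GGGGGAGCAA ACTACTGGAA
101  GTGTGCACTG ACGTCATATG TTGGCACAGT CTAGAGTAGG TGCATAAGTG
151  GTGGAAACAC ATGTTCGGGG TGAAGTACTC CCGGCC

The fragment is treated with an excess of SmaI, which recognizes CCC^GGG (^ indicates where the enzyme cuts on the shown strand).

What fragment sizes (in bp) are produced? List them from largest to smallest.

SmaI sites (CCCGGG) start at positions 28, 78.
SmaI cuts after base 3 of each site, so after positions 30, 80.
Linear molecule, 2 cuts → 3 fragments:
  1–30 → 30 bp
  31–80 → 50 bp
  81–186 → 106 bp
Sorted largest to smallest: 106, 50, 30 bp.

106, 50, 30 bp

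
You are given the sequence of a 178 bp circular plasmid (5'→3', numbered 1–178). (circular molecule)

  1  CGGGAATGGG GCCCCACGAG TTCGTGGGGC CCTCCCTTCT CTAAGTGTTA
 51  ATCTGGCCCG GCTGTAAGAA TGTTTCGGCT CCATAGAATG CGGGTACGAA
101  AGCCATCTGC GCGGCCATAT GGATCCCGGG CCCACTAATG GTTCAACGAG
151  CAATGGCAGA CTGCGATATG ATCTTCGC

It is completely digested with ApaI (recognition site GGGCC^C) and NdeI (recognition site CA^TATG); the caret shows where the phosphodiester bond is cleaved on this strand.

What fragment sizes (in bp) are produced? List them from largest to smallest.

ApaI sites (GGGCCC) start at positions 9, 27, 128.
ApaI cuts after base 5 of each site (before the last base), so after positions 13, 31, 132.
The NdeI site (CATATG) starts at position 116.
NdeI cuts after base 2 of each site, so after position 117.
Combined cut positions: 13, 31, 117, 132.
Circular molecule, 4 cuts → 4 fragments:
  14–31 → 18 bp
  32–117 → 86 bp
  118–132 → 15 bp
  133–178 then 1–13 → 46 + 13 = 59 bp
Sorted largest to smallest: 86, 59, 18, 15 bp.

86, 59, 18, 15 bp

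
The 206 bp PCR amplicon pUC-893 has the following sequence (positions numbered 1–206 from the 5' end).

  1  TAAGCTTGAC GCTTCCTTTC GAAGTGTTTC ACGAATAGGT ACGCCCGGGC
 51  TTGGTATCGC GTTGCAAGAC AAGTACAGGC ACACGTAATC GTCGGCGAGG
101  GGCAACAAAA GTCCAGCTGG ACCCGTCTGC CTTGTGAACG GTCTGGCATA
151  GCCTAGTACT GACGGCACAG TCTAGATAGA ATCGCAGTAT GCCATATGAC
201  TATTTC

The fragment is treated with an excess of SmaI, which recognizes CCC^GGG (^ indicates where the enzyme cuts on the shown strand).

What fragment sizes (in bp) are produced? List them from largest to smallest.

160, 46 bp

The SmaI site (CCCGGG) starts at position 44.
SmaI cuts after base 3 of each site, so after position 46.
Linear molecule, 1 cut → 2 fragments:
  1–46 → 46 bp
  47–206 → 160 bp
Sorted largest to smallest: 160, 46 bp.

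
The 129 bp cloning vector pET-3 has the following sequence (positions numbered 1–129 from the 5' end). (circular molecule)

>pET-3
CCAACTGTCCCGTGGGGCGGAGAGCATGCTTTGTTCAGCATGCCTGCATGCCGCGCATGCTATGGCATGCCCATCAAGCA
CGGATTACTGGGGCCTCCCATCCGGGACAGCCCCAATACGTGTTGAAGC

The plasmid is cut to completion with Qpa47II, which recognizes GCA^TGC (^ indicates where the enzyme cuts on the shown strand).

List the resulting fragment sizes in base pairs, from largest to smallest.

Qpa47II sites (GCATGC) start at positions 24, 38, 46, 55, 65.
Qpa47II cuts after base 3 of each site, so after positions 26, 40, 48, 57, 67.
Circular molecule, 5 cuts → 5 fragments:
  27–40 → 14 bp
  41–48 → 8 bp
  49–57 → 9 bp
  58–67 → 10 bp
  68–129 then 1–26 → 62 + 26 = 88 bp
Sorted largest to smallest: 88, 14, 10, 9, 8 bp.

88, 14, 10, 9, 8 bp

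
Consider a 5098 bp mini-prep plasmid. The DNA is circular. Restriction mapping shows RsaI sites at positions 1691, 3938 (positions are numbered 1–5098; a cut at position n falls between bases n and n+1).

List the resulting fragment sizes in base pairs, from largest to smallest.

2851, 2247 bp

Circular molecule, 2 cuts → 2 fragments:
  3938 − 1691 = 2247 bp
  wrap: 5098 − 3938 + 1691 = 2851 bp
Sorted largest to smallest: 2851, 2247 bp.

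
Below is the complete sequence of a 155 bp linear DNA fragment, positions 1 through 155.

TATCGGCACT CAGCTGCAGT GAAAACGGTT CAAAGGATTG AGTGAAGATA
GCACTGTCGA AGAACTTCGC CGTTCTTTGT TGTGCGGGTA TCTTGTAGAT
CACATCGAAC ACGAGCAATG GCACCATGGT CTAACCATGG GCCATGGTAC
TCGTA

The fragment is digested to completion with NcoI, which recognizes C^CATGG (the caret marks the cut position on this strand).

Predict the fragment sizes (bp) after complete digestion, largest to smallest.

124, 13, 11, 7 bp

NcoI sites (CCATGG) start at positions 124, 135, 142.
NcoI cuts after the first base of each site, so after positions 124, 135, 142.
Linear molecule, 3 cuts → 4 fragments:
  1–124 → 124 bp
  125–135 → 11 bp
  136–142 → 7 bp
  143–155 → 13 bp
Sorted largest to smallest: 124, 13, 11, 7 bp.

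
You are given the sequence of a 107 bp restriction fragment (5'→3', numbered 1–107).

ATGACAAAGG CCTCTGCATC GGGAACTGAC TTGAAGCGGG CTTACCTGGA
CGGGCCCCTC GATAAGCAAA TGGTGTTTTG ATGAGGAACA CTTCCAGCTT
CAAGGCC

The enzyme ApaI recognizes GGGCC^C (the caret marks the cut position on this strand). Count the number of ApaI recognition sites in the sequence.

1

GGGCCC occurs starting at position 52.
ApaI cuts at 1 site.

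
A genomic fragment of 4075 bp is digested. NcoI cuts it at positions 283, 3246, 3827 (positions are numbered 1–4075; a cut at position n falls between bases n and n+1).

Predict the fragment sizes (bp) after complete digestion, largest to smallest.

Linear molecule, 3 cuts → 4 fragments:
  283 − 0 = 283 bp
  3246 − 283 = 2963 bp
  3827 − 3246 = 581 bp
  4075 − 3827 = 248 bp
Sorted largest to smallest: 2963, 581, 283, 248 bp.

2963, 581, 283, 248 bp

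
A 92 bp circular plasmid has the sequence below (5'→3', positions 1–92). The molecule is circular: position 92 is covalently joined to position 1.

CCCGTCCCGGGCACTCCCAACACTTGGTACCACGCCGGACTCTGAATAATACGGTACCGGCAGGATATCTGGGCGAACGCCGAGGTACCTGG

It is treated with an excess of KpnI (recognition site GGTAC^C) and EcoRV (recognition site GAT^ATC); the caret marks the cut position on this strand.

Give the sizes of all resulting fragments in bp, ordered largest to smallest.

34, 27, 22, 9 bp

KpnI sites (GGTACC) start at positions 26, 53, 84.
KpnI cuts after base 5 of each site (before the last base), so after positions 30, 57, 88.
The EcoRV site (GATATC) starts at position 64.
EcoRV cuts after base 3 of each site, so after position 66.
Combined cut positions: 30, 57, 66, 88.
Circular molecule, 4 cuts → 4 fragments:
  31–57 → 27 bp
  58–66 → 9 bp
  67–88 → 22 bp
  89–92 then 1–30 → 4 + 30 = 34 bp
Sorted largest to smallest: 34, 27, 22, 9 bp.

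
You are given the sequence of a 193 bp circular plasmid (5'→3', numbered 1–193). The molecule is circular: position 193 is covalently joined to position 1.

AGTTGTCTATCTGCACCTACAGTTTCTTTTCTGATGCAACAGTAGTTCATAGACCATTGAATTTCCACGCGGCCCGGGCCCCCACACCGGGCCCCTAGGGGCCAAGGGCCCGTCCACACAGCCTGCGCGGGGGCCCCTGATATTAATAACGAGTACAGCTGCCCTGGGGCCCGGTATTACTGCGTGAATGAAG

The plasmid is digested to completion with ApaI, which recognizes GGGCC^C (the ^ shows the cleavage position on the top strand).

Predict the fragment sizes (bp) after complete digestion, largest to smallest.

102, 36, 25, 17, 13 bp

ApaI sites (GGGCCC) start at positions 76, 89, 106, 131, 167.
ApaI cuts after base 5 of each site (before the last base), so after positions 80, 93, 110, 135, 171.
Circular molecule, 5 cuts → 5 fragments:
  81–93 → 13 bp
  94–110 → 17 bp
  111–135 → 25 bp
  136–171 → 36 bp
  172–193 then 1–80 → 22 + 80 = 102 bp
Sorted largest to smallest: 102, 36, 25, 17, 13 bp.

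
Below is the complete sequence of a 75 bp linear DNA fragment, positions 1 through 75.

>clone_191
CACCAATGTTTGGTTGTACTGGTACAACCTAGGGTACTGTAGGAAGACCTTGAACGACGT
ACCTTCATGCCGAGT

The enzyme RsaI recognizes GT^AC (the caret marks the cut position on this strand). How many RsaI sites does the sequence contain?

4

GTAC occurs starting at positions 16, 22, 34, 59.
RsaI cuts at 4 sites.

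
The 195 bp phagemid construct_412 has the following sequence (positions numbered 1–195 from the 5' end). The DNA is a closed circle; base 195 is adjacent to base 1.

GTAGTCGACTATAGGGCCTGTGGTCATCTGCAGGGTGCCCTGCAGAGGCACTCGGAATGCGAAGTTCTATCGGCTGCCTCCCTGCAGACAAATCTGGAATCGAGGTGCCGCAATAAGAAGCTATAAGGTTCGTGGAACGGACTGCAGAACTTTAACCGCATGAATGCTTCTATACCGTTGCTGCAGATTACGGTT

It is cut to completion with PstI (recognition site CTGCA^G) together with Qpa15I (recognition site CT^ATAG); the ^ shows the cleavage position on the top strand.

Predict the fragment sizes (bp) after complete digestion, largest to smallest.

60, 42, 39, 22, 20, 12 bp

PstI sites (CTGCAG) start at positions 28, 40, 82, 142, 181.
PstI cuts after base 5 of each site (before the last base), so after positions 32, 44, 86, 146, 185.
The Qpa15I site (CTATAG) starts at position 9.
Qpa15I cuts after base 2 of each site, so after position 10.
Combined cut positions: 10, 32, 44, 86, 146, 185.
Circular molecule, 6 cuts → 6 fragments:
  11–32 → 22 bp
  33–44 → 12 bp
  45–86 → 42 bp
  87–146 → 60 bp
  147–185 → 39 bp
  186–195 then 1–10 → 10 + 10 = 20 bp
Sorted largest to smallest: 60, 42, 39, 22, 20, 12 bp.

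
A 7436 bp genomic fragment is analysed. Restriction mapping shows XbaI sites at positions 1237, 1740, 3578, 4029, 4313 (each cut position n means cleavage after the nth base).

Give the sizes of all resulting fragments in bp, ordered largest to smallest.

3123, 1838, 1237, 503, 451, 284 bp

Linear molecule, 5 cuts → 6 fragments:
  1237 − 0 = 1237 bp
  1740 − 1237 = 503 bp
  3578 − 1740 = 1838 bp
  4029 − 3578 = 451 bp
  4313 − 4029 = 284 bp
  7436 − 4313 = 3123 bp
Sorted largest to smallest: 3123, 1838, 1237, 503, 451, 284 bp.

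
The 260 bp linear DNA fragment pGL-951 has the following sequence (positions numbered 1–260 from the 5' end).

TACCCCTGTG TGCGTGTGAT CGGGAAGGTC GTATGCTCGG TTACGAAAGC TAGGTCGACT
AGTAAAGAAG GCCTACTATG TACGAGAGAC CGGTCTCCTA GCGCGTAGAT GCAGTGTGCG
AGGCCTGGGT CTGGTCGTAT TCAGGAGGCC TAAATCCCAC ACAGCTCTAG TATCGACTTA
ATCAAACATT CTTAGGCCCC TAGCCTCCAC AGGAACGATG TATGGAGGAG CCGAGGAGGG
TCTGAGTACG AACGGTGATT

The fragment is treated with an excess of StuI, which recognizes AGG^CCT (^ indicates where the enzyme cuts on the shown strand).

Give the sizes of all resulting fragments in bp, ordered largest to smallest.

StuI sites (AGGCCT) start at positions 69, 121, 146.
StuI cuts after base 3 of each site, so after positions 71, 123, 148.
Linear molecule, 3 cuts → 4 fragments:
  1–71 → 71 bp
  72–123 → 52 bp
  124–148 → 25 bp
  149–260 → 112 bp
Sorted largest to smallest: 112, 71, 52, 25 bp.

112, 71, 52, 25 bp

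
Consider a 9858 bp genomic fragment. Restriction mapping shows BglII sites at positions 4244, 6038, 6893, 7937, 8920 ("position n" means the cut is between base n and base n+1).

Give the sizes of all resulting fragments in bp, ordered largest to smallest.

4244, 1794, 1044, 983, 938, 855 bp

Linear molecule, 5 cuts → 6 fragments:
  4244 − 0 = 4244 bp
  6038 − 4244 = 1794 bp
  6893 − 6038 = 855 bp
  7937 − 6893 = 1044 bp
  8920 − 7937 = 983 bp
  9858 − 8920 = 938 bp
Sorted largest to smallest: 4244, 1794, 1044, 983, 938, 855 bp.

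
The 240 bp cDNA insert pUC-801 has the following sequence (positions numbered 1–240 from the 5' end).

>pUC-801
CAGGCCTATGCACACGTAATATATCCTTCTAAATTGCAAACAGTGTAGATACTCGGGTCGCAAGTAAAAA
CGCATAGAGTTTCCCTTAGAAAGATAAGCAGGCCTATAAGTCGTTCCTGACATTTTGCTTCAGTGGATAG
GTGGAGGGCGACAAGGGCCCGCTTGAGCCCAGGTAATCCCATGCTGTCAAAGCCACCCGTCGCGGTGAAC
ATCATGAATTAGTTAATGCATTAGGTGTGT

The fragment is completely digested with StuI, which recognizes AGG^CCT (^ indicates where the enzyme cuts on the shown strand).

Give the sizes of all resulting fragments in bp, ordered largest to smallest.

138, 98, 4 bp

StuI sites (AGGCCT) start at positions 2, 100.
StuI cuts after base 3 of each site, so after positions 4, 102.
Linear molecule, 2 cuts → 3 fragments:
  1–4 → 4 bp
  5–102 → 98 bp
  103–240 → 138 bp
Sorted largest to smallest: 138, 98, 4 bp.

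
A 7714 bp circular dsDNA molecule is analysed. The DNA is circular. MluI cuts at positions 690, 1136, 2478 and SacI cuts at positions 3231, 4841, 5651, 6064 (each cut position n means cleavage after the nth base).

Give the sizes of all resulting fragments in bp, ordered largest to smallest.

Combined cut positions (sorted): 690, 1136, 2478, 3231, 4841, 5651, 6064.
Circular molecule, 7 cuts → 7 fragments:
  1136 − 690 = 446 bp
  2478 − 1136 = 1342 bp
  3231 − 2478 = 753 bp
  4841 − 3231 = 1610 bp
  5651 − 4841 = 810 bp
  6064 − 5651 = 413 bp
  wrap: 7714 − 6064 + 690 = 2340 bp
Sorted largest to smallest: 2340, 1610, 1342, 810, 753, 446, 413 bp.

2340, 1610, 1342, 810, 753, 446, 413 bp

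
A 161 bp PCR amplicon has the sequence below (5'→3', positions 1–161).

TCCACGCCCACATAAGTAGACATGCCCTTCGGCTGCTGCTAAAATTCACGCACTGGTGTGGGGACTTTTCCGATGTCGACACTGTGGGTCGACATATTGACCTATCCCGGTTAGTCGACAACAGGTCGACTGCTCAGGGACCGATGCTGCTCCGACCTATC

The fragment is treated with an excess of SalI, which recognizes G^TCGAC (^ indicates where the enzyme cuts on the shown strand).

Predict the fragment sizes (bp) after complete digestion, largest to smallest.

75, 36, 26, 13, 11 bp

SalI sites (GTCGAC) start at positions 75, 88, 114, 125.
SalI cuts after the first base of each site, so after positions 75, 88, 114, 125.
Linear molecule, 4 cuts → 5 fragments:
  1–75 → 75 bp
  76–88 → 13 bp
  89–114 → 26 bp
  115–125 → 11 bp
  126–161 → 36 bp
Sorted largest to smallest: 75, 36, 26, 13, 11 bp.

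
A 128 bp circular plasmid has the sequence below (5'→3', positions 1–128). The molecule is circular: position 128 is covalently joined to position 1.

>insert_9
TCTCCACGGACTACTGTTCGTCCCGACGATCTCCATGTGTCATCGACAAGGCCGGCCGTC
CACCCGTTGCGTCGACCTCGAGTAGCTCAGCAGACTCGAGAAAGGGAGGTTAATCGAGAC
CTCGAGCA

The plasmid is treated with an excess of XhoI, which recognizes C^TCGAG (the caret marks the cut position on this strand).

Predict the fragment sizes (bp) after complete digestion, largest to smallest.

84, 26, 18 bp

XhoI sites (CTCGAG) start at positions 77, 95, 121.
XhoI cuts after the first base of each site, so after positions 77, 95, 121.
Circular molecule, 3 cuts → 3 fragments:
  78–95 → 18 bp
  96–121 → 26 bp
  122–128 then 1–77 → 7 + 77 = 84 bp
Sorted largest to smallest: 84, 26, 18 bp.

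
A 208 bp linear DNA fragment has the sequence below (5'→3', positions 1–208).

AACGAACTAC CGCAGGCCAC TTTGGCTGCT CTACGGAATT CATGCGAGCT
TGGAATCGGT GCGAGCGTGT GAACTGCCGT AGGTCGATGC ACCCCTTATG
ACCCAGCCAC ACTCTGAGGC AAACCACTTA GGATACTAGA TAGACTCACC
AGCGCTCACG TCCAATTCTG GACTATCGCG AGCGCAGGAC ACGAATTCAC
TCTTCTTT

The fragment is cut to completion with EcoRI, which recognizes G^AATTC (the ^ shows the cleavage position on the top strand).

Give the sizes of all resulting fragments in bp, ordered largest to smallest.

157, 36, 15 bp

EcoRI sites (GAATTC) start at positions 36, 193.
EcoRI cuts after the first base of each site, so after positions 36, 193.
Linear molecule, 2 cuts → 3 fragments:
  1–36 → 36 bp
  37–193 → 157 bp
  194–208 → 15 bp
Sorted largest to smallest: 157, 36, 15 bp.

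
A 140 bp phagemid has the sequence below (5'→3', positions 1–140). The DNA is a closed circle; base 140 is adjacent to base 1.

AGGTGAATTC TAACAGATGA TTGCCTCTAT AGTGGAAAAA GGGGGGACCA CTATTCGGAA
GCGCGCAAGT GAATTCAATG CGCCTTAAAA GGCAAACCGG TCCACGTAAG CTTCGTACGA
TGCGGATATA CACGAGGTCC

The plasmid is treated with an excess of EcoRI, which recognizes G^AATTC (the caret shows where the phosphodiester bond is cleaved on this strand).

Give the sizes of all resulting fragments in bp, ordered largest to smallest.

74, 66 bp

EcoRI sites (GAATTC) start at positions 5, 71.
EcoRI cuts after the first base of each site, so after positions 5, 71.
Circular molecule, 2 cuts → 2 fragments:
  6–71 → 66 bp
  72–140 then 1–5 → 69 + 5 = 74 bp
Sorted largest to smallest: 74, 66 bp.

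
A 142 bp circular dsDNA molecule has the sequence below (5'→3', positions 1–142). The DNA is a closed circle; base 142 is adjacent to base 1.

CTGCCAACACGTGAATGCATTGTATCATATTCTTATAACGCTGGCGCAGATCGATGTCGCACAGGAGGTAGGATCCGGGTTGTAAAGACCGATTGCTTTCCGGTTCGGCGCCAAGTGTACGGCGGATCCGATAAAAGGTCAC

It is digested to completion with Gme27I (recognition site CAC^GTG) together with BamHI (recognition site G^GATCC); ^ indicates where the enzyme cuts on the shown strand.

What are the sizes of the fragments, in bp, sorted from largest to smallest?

The Gme27I site (CACGTG) starts at position 8.
Gme27I cuts after base 3 of each site, so after position 10.
BamHI sites (GGATCC) start at positions 71, 124.
BamHI cuts after the first base of each site, so after positions 71, 124.
Combined cut positions: 10, 71, 124.
Circular molecule, 3 cuts → 3 fragments:
  11–71 → 61 bp
  72–124 → 53 bp
  125–142 then 1–10 → 18 + 10 = 28 bp
Sorted largest to smallest: 61, 53, 28 bp.

61, 53, 28 bp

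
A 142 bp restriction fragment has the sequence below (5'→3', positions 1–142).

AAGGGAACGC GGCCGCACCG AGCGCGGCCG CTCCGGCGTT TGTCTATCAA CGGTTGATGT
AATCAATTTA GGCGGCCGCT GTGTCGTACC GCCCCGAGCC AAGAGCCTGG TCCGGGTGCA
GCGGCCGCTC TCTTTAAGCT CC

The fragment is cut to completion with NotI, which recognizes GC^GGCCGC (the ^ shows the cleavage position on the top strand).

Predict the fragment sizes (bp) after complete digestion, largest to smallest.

49, 48, 20, 15, 10 bp

NotI sites (GCGGCCGC) start at positions 9, 24, 72, 121.
NotI cuts after base 2 of each site, so after positions 10, 25, 73, 122.
Linear molecule, 4 cuts → 5 fragments:
  1–10 → 10 bp
  11–25 → 15 bp
  26–73 → 48 bp
  74–122 → 49 bp
  123–142 → 20 bp
Sorted largest to smallest: 49, 48, 20, 15, 10 bp.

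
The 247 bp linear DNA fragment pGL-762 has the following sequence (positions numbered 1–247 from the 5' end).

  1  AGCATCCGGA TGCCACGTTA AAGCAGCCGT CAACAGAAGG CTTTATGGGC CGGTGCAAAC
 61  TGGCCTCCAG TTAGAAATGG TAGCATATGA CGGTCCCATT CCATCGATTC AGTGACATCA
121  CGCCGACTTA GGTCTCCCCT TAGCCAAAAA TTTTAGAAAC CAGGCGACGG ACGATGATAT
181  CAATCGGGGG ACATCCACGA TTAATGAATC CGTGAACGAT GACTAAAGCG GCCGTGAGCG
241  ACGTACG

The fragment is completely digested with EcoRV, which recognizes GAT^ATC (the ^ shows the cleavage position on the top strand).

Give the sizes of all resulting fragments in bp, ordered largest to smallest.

The EcoRV site (GATATC) starts at position 176.
EcoRV cuts after base 3 of each site, so after position 178.
Linear molecule, 1 cut → 2 fragments:
  1–178 → 178 bp
  179–247 → 69 bp
Sorted largest to smallest: 178, 69 bp.

178, 69 bp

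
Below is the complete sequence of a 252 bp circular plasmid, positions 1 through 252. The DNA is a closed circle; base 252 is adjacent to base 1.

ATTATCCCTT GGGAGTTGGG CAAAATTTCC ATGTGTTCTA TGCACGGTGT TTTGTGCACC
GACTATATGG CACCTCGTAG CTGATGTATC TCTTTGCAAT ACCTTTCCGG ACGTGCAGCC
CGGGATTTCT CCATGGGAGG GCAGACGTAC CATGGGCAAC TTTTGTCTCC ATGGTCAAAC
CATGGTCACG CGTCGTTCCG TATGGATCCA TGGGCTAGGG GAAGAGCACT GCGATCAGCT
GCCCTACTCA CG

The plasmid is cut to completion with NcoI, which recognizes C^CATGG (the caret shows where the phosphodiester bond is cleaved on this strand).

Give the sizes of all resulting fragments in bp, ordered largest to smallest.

NcoI sites (CCATGG) start at positions 131, 150, 169, 180, 208.
NcoI cuts after the first base of each site, so after positions 131, 150, 169, 180, 208.
Circular molecule, 5 cuts → 5 fragments:
  132–150 → 19 bp
  151–169 → 19 bp
  170–180 → 11 bp
  181–208 → 28 bp
  209–252 then 1–131 → 44 + 131 = 175 bp
Sorted largest to smallest: 175, 28, 19, 19, 11 bp.

175, 28, 19, 19, 11 bp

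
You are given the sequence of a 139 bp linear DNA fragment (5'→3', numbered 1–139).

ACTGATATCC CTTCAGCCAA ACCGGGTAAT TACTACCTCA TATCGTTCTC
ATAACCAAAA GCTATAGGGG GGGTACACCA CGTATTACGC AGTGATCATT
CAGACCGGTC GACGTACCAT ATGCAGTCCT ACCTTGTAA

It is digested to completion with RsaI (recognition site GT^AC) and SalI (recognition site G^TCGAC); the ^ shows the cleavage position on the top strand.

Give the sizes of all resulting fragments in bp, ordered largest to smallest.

74, 34, 24, 7 bp

RsaI sites (GTAC) start at positions 73, 114.
RsaI cuts after base 2 of each site, so after positions 74, 115.
The SalI site (GTCGAC) starts at position 108.
SalI cuts after the first base of each site, so after position 108.
Combined cut positions: 74, 108, 115.
Linear molecule, 3 cuts → 4 fragments:
  1–74 → 74 bp
  75–108 → 34 bp
  109–115 → 7 bp
  116–139 → 24 bp
Sorted largest to smallest: 74, 34, 24, 7 bp.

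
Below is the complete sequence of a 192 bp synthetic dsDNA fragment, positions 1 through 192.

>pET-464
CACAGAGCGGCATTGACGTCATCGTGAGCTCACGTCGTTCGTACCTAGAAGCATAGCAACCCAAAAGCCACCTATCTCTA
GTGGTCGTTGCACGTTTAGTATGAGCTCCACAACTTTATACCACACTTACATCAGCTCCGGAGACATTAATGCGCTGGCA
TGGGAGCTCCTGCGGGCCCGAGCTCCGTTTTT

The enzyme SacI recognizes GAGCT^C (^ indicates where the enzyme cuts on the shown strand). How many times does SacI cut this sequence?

GAGCTC occurs starting at positions 26, 103, 164, 180.
SacI cuts at 4 sites.

4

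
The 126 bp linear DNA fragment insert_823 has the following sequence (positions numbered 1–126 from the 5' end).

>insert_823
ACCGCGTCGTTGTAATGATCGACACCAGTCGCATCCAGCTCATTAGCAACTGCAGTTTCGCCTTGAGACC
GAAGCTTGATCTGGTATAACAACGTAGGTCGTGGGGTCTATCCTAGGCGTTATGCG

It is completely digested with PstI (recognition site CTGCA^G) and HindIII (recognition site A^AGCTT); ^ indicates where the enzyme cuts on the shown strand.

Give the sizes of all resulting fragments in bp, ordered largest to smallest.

The PstI site (CTGCAG) starts at position 50.
PstI cuts after base 5 of each site (before the last base), so after position 54.
The HindIII site (AAGCTT) starts at position 72.
HindIII cuts after the first base of each site, so after position 72.
Combined cut positions: 54, 72.
Linear molecule, 2 cuts → 3 fragments:
  1–54 → 54 bp
  55–72 → 18 bp
  73–126 → 54 bp
Sorted largest to smallest: 54, 54, 18 bp.

54, 54, 18 bp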